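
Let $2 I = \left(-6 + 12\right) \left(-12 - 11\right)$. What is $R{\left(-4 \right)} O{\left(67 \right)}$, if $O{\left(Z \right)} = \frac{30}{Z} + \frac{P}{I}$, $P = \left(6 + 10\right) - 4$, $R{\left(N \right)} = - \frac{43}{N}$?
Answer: $\frac{9073}{3082} \approx 2.9439$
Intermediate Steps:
$I = -69$ ($I = \frac{\left(-6 + 12\right) \left(-12 - 11\right)}{2} = \frac{6 \left(-23\right)}{2} = \frac{1}{2} \left(-138\right) = -69$)
$P = 12$ ($P = 16 - 4 = 12$)
$O{\left(Z \right)} = - \frac{4}{23} + \frac{30}{Z}$ ($O{\left(Z \right)} = \frac{30}{Z} + \frac{12}{-69} = \frac{30}{Z} + 12 \left(- \frac{1}{69}\right) = \frac{30}{Z} - \frac{4}{23} = - \frac{4}{23} + \frac{30}{Z}$)
$R{\left(-4 \right)} O{\left(67 \right)} = - \frac{43}{-4} \left(- \frac{4}{23} + \frac{30}{67}\right) = \left(-43\right) \left(- \frac{1}{4}\right) \left(- \frac{4}{23} + 30 \cdot \frac{1}{67}\right) = \frac{43 \left(- \frac{4}{23} + \frac{30}{67}\right)}{4} = \frac{43}{4} \cdot \frac{422}{1541} = \frac{9073}{3082}$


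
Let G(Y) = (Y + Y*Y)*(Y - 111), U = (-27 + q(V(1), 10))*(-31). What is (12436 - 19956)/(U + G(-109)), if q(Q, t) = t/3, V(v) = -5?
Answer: 22560/7767319 ≈ 0.0029045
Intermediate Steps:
q(Q, t) = t/3 (q(Q, t) = t*(⅓) = t/3)
U = 2201/3 (U = (-27 + (⅓)*10)*(-31) = (-27 + 10/3)*(-31) = -71/3*(-31) = 2201/3 ≈ 733.67)
G(Y) = (-111 + Y)*(Y + Y²) (G(Y) = (Y + Y²)*(-111 + Y) = (-111 + Y)*(Y + Y²))
(12436 - 19956)/(U + G(-109)) = (12436 - 19956)/(2201/3 - 109*(-111 + (-109)² - 110*(-109))) = -7520/(2201/3 - 109*(-111 + 11881 + 11990)) = -7520/(2201/3 - 109*23760) = -7520/(2201/3 - 2589840) = -7520/(-7767319/3) = -7520*(-3/7767319) = 22560/7767319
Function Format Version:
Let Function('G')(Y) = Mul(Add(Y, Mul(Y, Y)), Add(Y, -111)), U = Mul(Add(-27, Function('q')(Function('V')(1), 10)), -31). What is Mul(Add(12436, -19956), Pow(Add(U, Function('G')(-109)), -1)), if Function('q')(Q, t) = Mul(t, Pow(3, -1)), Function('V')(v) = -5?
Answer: Rational(22560, 7767319) ≈ 0.0029045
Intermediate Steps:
Function('q')(Q, t) = Mul(Rational(1, 3), t) (Function('q')(Q, t) = Mul(t, Rational(1, 3)) = Mul(Rational(1, 3), t))
U = Rational(2201, 3) (U = Mul(Add(-27, Mul(Rational(1, 3), 10)), -31) = Mul(Add(-27, Rational(10, 3)), -31) = Mul(Rational(-71, 3), -31) = Rational(2201, 3) ≈ 733.67)
Function('G')(Y) = Mul(Add(-111, Y), Add(Y, Pow(Y, 2))) (Function('G')(Y) = Mul(Add(Y, Pow(Y, 2)), Add(-111, Y)) = Mul(Add(-111, Y), Add(Y, Pow(Y, 2))))
Mul(Add(12436, -19956), Pow(Add(U, Function('G')(-109)), -1)) = Mul(Add(12436, -19956), Pow(Add(Rational(2201, 3), Mul(-109, Add(-111, Pow(-109, 2), Mul(-110, -109)))), -1)) = Mul(-7520, Pow(Add(Rational(2201, 3), Mul(-109, Add(-111, 11881, 11990))), -1)) = Mul(-7520, Pow(Add(Rational(2201, 3), Mul(-109, 23760)), -1)) = Mul(-7520, Pow(Add(Rational(2201, 3), -2589840), -1)) = Mul(-7520, Pow(Rational(-7767319, 3), -1)) = Mul(-7520, Rational(-3, 7767319)) = Rational(22560, 7767319)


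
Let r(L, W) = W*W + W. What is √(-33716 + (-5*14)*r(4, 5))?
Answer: 22*I*√74 ≈ 189.25*I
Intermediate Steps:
r(L, W) = W + W² (r(L, W) = W² + W = W + W²)
√(-33716 + (-5*14)*r(4, 5)) = √(-33716 + (-5*14)*(5*(1 + 5))) = √(-33716 - 350*6) = √(-33716 - 70*30) = √(-33716 - 2100) = √(-35816) = 22*I*√74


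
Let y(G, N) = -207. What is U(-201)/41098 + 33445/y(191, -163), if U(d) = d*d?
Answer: -1366159603/8507286 ≈ -160.59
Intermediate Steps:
U(d) = d²
U(-201)/41098 + 33445/y(191, -163) = (-201)²/41098 + 33445/(-207) = 40401*(1/41098) + 33445*(-1/207) = 40401/41098 - 33445/207 = -1366159603/8507286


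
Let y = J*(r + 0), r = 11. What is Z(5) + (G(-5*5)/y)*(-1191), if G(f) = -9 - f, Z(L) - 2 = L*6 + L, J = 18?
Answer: -1955/33 ≈ -59.242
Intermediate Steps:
Z(L) = 2 + 7*L (Z(L) = 2 + (L*6 + L) = 2 + (6*L + L) = 2 + 7*L)
y = 198 (y = 18*(11 + 0) = 18*11 = 198)
Z(5) + (G(-5*5)/y)*(-1191) = (2 + 7*5) + ((-9 - (-5)*5)/198)*(-1191) = (2 + 35) + ((-9 - 1*(-25))*(1/198))*(-1191) = 37 + ((-9 + 25)*(1/198))*(-1191) = 37 + (16*(1/198))*(-1191) = 37 + (8/99)*(-1191) = 37 - 3176/33 = -1955/33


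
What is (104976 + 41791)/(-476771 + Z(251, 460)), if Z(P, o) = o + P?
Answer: -146767/476060 ≈ -0.30830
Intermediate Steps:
Z(P, o) = P + o
(104976 + 41791)/(-476771 + Z(251, 460)) = (104976 + 41791)/(-476771 + (251 + 460)) = 146767/(-476771 + 711) = 146767/(-476060) = 146767*(-1/476060) = -146767/476060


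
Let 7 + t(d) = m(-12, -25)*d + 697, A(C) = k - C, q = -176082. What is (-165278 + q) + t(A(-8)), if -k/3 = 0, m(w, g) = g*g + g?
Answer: -335870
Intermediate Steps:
m(w, g) = g + g² (m(w, g) = g² + g = g + g²)
k = 0 (k = -3*0 = 0)
A(C) = -C (A(C) = 0 - C = -C)
t(d) = 690 + 600*d (t(d) = -7 + ((-25*(1 - 25))*d + 697) = -7 + ((-25*(-24))*d + 697) = -7 + (600*d + 697) = -7 + (697 + 600*d) = 690 + 600*d)
(-165278 + q) + t(A(-8)) = (-165278 - 176082) + (690 + 600*(-1*(-8))) = -341360 + (690 + 600*8) = -341360 + (690 + 4800) = -341360 + 5490 = -335870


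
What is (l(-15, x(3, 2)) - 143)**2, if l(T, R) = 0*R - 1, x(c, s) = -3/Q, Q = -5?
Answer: 20736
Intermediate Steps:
x(c, s) = 3/5 (x(c, s) = -3/(-5) = -3*(-1/5) = 3/5)
l(T, R) = -1 (l(T, R) = 0 - 1 = -1)
(l(-15, x(3, 2)) - 143)**2 = (-1 - 143)**2 = (-144)**2 = 20736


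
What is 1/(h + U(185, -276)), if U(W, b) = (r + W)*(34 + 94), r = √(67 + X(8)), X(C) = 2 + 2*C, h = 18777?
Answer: 42457/1801204209 - 128*√85/1801204209 ≈ 2.2916e-5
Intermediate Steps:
r = √85 (r = √(67 + (2 + 2*8)) = √(67 + (2 + 16)) = √(67 + 18) = √85 ≈ 9.2195)
U(W, b) = 128*W + 128*√85 (U(W, b) = (√85 + W)*(34 + 94) = (W + √85)*128 = 128*W + 128*√85)
1/(h + U(185, -276)) = 1/(18777 + (128*185 + 128*√85)) = 1/(18777 + (23680 + 128*√85)) = 1/(42457 + 128*√85)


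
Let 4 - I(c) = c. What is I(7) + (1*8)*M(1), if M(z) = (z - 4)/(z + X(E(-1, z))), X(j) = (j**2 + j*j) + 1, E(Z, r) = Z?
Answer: -9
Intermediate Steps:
I(c) = 4 - c
X(j) = 1 + 2*j**2 (X(j) = (j**2 + j**2) + 1 = 2*j**2 + 1 = 1 + 2*j**2)
M(z) = (-4 + z)/(3 + z) (M(z) = (z - 4)/(z + (1 + 2*(-1)**2)) = (-4 + z)/(z + (1 + 2*1)) = (-4 + z)/(z + (1 + 2)) = (-4 + z)/(z + 3) = (-4 + z)/(3 + z))
I(7) + (1*8)*M(1) = (4 - 1*7) + (1*8)*((-4 + 1)/(3 + 1)) = (4 - 7) + 8*(-3/4) = -3 + 8*((1/4)*(-3)) = -3 + 8*(-3/4) = -3 - 6 = -9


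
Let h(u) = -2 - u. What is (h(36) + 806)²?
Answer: 589824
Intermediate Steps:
(h(36) + 806)² = ((-2 - 1*36) + 806)² = ((-2 - 36) + 806)² = (-38 + 806)² = 768² = 589824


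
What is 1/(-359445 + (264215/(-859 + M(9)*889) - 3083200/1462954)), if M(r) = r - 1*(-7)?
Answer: -1955238021/702765997716034 ≈ -2.7822e-6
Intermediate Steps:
M(r) = 7 + r (M(r) = r + 7 = 7 + r)
1/(-359445 + (264215/(-859 + M(9)*889) - 3083200/1462954)) = 1/(-359445 + (264215/(-859 + (7 + 9)*889) - 3083200/1462954)) = 1/(-359445 + (264215/(-859 + 16*889) - 3083200*1/1462954)) = 1/(-359445 + (264215/(-859 + 14224) - 1541600/731477)) = 1/(-359445 + (264215/13365 - 1541600/731477)) = 1/(-359445 + (264215*(1/13365) - 1541600/731477)) = 1/(-359445 + (52843/2673 - 1541600/731477)) = 1/(-359445 + 34532742311/1955238021) = 1/(-702765997716034/1955238021) = -1955238021/702765997716034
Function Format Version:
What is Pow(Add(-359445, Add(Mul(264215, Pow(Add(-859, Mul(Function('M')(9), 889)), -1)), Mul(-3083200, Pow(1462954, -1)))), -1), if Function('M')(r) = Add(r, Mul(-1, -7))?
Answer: Rational(-1955238021, 702765997716034) ≈ -2.7822e-6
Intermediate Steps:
Function('M')(r) = Add(7, r) (Function('M')(r) = Add(r, 7) = Add(7, r))
Pow(Add(-359445, Add(Mul(264215, Pow(Add(-859, Mul(Function('M')(9), 889)), -1)), Mul(-3083200, Pow(1462954, -1)))), -1) = Pow(Add(-359445, Add(Mul(264215, Pow(Add(-859, Mul(Add(7, 9), 889)), -1)), Mul(-3083200, Pow(1462954, -1)))), -1) = Pow(Add(-359445, Add(Mul(264215, Pow(Add(-859, Mul(16, 889)), -1)), Mul(-3083200, Rational(1, 1462954)))), -1) = Pow(Add(-359445, Add(Mul(264215, Pow(Add(-859, 14224), -1)), Rational(-1541600, 731477))), -1) = Pow(Add(-359445, Add(Mul(264215, Pow(13365, -1)), Rational(-1541600, 731477))), -1) = Pow(Add(-359445, Add(Mul(264215, Rational(1, 13365)), Rational(-1541600, 731477))), -1) = Pow(Add(-359445, Add(Rational(52843, 2673), Rational(-1541600, 731477))), -1) = Pow(Add(-359445, Rational(34532742311, 1955238021)), -1) = Pow(Rational(-702765997716034, 1955238021), -1) = Rational(-1955238021, 702765997716034)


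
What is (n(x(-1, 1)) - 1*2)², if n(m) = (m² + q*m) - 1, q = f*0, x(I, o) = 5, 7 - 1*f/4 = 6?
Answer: 484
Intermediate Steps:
f = 4 (f = 28 - 4*6 = 28 - 24 = 4)
q = 0 (q = 4*0 = 0)
n(m) = -1 + m² (n(m) = (m² + 0*m) - 1 = (m² + 0) - 1 = m² - 1 = -1 + m²)
(n(x(-1, 1)) - 1*2)² = ((-1 + 5²) - 1*2)² = ((-1 + 25) - 2)² = (24 - 2)² = 22² = 484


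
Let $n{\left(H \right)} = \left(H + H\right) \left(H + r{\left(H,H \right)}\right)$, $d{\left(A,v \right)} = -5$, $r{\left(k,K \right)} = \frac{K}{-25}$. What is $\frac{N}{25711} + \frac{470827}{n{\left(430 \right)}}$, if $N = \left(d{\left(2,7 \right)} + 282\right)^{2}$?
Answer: $\frac{39344841829}{9127610688} \approx 4.3105$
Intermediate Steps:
$r{\left(k,K \right)} = - \frac{K}{25}$ ($r{\left(k,K \right)} = K \left(- \frac{1}{25}\right) = - \frac{K}{25}$)
$n{\left(H \right)} = \frac{48 H^{2}}{25}$ ($n{\left(H \right)} = \left(H + H\right) \left(H - \frac{H}{25}\right) = 2 H \frac{24 H}{25} = \frac{48 H^{2}}{25}$)
$N = 76729$ ($N = \left(-5 + 282\right)^{2} = 277^{2} = 76729$)
$\frac{N}{25711} + \frac{470827}{n{\left(430 \right)}} = \frac{76729}{25711} + \frac{470827}{\frac{48}{25} \cdot 430^{2}} = 76729 \cdot \frac{1}{25711} + \frac{470827}{\frac{48}{25} \cdot 184900} = \frac{76729}{25711} + \frac{470827}{355008} = \frac{39344841829}{9127610688}$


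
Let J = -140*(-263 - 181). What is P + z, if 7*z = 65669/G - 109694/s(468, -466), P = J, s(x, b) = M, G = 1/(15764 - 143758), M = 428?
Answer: -1798627868171/1498 ≈ -1.2007e+9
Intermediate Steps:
J = 62160 (J = -140*(-444) = 62160)
G = -1/127994 (G = 1/(-127994) = -1/127994 ≈ -7.8129e-6)
s(x, b) = 428
P = 62160
z = -1798720983851/1498 (z = (65669/(-1/127994) - 109694/428)/7 = (65669*(-127994) - 109694*1/428)/7 = (-8405237986 - 54847/214)/7 = (⅐)*(-1798720983851/214) = -1798720983851/1498 ≈ -1.2007e+9)
P + z = 62160 - 1798720983851/1498 = -1798627868171/1498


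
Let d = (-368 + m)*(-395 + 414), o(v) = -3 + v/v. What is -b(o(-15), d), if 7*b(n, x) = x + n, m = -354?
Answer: 1960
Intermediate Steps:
o(v) = -2 (o(v) = -3 + 1 = -2)
d = -13718 (d = (-368 - 354)*(-395 + 414) = -722*19 = -13718)
b(n, x) = n/7 + x/7 (b(n, x) = (x + n)/7 = (n + x)/7 = n/7 + x/7)
-b(o(-15), d) = -((⅐)*(-2) + (⅐)*(-13718)) = -(-2/7 - 13718/7) = -1*(-1960) = 1960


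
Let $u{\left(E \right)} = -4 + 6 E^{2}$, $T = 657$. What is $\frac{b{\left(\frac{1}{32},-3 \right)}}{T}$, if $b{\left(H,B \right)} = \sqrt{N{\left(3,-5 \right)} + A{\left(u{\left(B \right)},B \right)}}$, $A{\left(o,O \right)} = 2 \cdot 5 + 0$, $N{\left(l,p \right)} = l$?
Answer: $\frac{\sqrt{13}}{657} \approx 0.0054879$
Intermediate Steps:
$A{\left(o,O \right)} = 10$ ($A{\left(o,O \right)} = 10 + 0 = 10$)
$b{\left(H,B \right)} = \sqrt{13}$ ($b{\left(H,B \right)} = \sqrt{3 + 10} = \sqrt{13}$)
$\frac{b{\left(\frac{1}{32},-3 \right)}}{T} = \frac{\sqrt{13}}{657}$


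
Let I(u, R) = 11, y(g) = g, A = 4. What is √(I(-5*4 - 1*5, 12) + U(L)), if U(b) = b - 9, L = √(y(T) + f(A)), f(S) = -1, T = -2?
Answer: √(2 + I*√3) ≈ 1.5241 + 0.56822*I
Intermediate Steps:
L = I*√3 (L = √(-2 - 1) = √(-3) = I*√3 ≈ 1.732*I)
U(b) = -9 + b
√(I(-5*4 - 1*5, 12) + U(L)) = √(11 + (-9 + I*√3)) = √(2 + I*√3)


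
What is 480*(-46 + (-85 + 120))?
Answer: -5280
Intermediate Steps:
480*(-46 + (-85 + 120)) = 480*(-46 + 35) = 480*(-11) = -5280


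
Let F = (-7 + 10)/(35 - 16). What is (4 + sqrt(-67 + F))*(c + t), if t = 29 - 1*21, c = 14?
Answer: 88 + 22*I*sqrt(24130)/19 ≈ 88.0 + 179.87*I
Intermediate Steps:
t = 8 (t = 29 - 21 = 8)
F = 3/19 ≈ 0.15789
(4 + sqrt(-67 + F))*(c + t) = (4 + sqrt(-67 + 3/19))*(14 + 8) = (4 + sqrt(-1270/19))*22 = (4 + I*sqrt(24130)/19)*22 = 88 + 22*I*sqrt(24130)/19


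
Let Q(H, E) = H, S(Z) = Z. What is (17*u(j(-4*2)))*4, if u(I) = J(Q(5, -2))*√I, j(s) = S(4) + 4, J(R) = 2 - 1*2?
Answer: 0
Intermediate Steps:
J(R) = 0 (J(R) = 2 - 2 = 0)
j(s) = 8 (j(s) = 4 + 4 = 8)
u(I) = 0 (u(I) = 0*√I = 0)
(17*u(j(-4*2)))*4 = (17*0)*4 = 0*4 = 0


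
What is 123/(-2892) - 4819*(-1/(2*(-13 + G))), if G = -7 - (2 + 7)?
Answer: -2323947/27956 ≈ -83.129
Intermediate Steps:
G = -16 (G = -7 - 1*9 = -7 - 9 = -16)
123/(-2892) - 4819*(-1/(2*(-13 + G))) = 123/(-2892) - 4819*(-1/(2*(-13 - 16))) = 123*(-1/2892) - 4819/((-29*(-2))) = -41/964 - 4819/58 = -2323947/27956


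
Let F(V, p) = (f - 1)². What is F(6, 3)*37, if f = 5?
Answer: 592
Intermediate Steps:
F(V, p) = 16 (F(V, p) = (5 - 1)² = 4² = 16)
F(6, 3)*37 = 16*37 = 592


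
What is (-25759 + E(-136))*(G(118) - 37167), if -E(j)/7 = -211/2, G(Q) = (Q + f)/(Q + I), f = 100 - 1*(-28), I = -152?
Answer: 15812005221/17 ≈ 9.3012e+8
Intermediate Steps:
f = 128 (f = 100 + 28 = 128)
G(Q) = (128 + Q)/(-152 + Q) (G(Q) = (Q + 128)/(Q - 152) = (128 + Q)/(-152 + Q))
E(j) = 1477/2 (E(j) = -(-1477)/2 = -7*(-211/2) = 1477/2)
(-25759 + E(-136))*(G(118) - 37167) = (-25759 + 1477/2)*((128 + 118)/(-152 + 118) - 37167) = -50041*(246/(-34) - 37167)/2 = -50041*(-1/34*246 - 37167)/2 = -50041*(-123/17 - 37167)/2 = -50041/2*(-631962/17) = 15812005221/17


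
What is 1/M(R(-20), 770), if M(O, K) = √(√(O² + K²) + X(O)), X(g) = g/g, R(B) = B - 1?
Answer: (1 + 7*√12109)^(-½) ≈ 0.036007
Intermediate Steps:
R(B) = -1 + B
X(g) = 1
M(O, K) = √(1 + √(K² + O²)) (M(O, K) = √(√(O² + K²) + 1) = √(√(K² + O²) + 1) = √(1 + √(K² + O²)))
1/M(R(-20), 770) = 1/(√(1 + √(770² + (-1 - 20)²))) = 1/(√(1 + √(592900 + (-21)²))) = 1/(√(1 + √(592900 + 441))) = 1/(√(1 + √593341)) = 1/(√(1 + 7*√12109)) = (1 + 7*√12109)^(-½)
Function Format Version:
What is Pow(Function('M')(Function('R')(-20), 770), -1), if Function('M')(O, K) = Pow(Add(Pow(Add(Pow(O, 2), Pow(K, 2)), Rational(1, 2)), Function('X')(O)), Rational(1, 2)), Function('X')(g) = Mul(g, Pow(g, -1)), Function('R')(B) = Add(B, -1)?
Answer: Pow(Add(1, Mul(7, Pow(12109, Rational(1, 2)))), Rational(-1, 2)) ≈ 0.036007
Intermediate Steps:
Function('R')(B) = Add(-1, B)
Function('X')(g) = 1
Function('M')(O, K) = Pow(Add(1, Pow(Add(Pow(K, 2), Pow(O, 2)), Rational(1, 2))), Rational(1, 2)) (Function('M')(O, K) = Pow(Add(Pow(Add(Pow(O, 2), Pow(K, 2)), Rational(1, 2)), 1), Rational(1, 2)) = Pow(Add(Pow(Add(Pow(K, 2), Pow(O, 2)), Rational(1, 2)), 1), Rational(1, 2)) = Pow(Add(1, Pow(Add(Pow(K, 2), Pow(O, 2)), Rational(1, 2))), Rational(1, 2)))
Pow(Function('M')(Function('R')(-20), 770), -1) = Pow(Pow(Add(1, Pow(Add(Pow(770, 2), Pow(Add(-1, -20), 2)), Rational(1, 2))), Rational(1, 2)), -1) = Pow(Pow(Add(1, Pow(Add(592900, Pow(-21, 2)), Rational(1, 2))), Rational(1, 2)), -1) = Pow(Pow(Add(1, Pow(Add(592900, 441), Rational(1, 2))), Rational(1, 2)), -1) = Pow(Pow(Add(1, Pow(593341, Rational(1, 2))), Rational(1, 2)), -1) = Pow(Pow(Add(1, Mul(7, Pow(12109, Rational(1, 2)))), Rational(1, 2)), -1) = Pow(Add(1, Mul(7, Pow(12109, Rational(1, 2)))), Rational(-1, 2))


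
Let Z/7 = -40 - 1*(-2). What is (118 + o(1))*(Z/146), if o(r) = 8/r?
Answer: -16758/73 ≈ -229.56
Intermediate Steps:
Z = -266 (Z = 7*(-40 - 1*(-2)) = 7*(-40 + 2) = 7*(-38) = -266)
(118 + o(1))*(Z/146) = (118 + 8/1)*(-266/146) = (118 + 8*1)*(-266*1/146) = (118 + 8)*(-133/73) = 126*(-133/73) = -16758/73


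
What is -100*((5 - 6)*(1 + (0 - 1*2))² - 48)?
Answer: 4900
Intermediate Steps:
-100*((5 - 6)*(1 + (0 - 1*2))² - 48) = -100*(-(1 + (0 - 2))² - 48) = -100*(-(1 - 2)² - 48) = -100*(-1*(-1)² - 48) = -100*(-1*1 - 48) = -100*(-1 - 48) = -100*(-49) = 4900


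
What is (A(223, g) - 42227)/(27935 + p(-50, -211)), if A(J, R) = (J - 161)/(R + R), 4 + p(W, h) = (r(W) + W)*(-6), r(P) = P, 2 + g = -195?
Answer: -8318750/5620607 ≈ -1.4800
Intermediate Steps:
g = -197 (g = -2 - 195 = -197)
p(W, h) = -4 - 12*W (p(W, h) = -4 + (W + W)*(-6) = -4 + (2*W)*(-6) = -4 - 12*W)
A(J, R) = (-161 + J)/(2*R) (A(J, R) = (-161 + J)/((2*R)) = (-161 + J)*(1/(2*R)) = (-161 + J)/(2*R))
(A(223, g) - 42227)/(27935 + p(-50, -211)) = ((1/2)*(-161 + 223)/(-197) - 42227)/(27935 + (-4 - 12*(-50))) = ((1/2)*(-1/197)*62 - 42227)/(27935 + (-4 + 600)) = (-31/197 - 42227)/(27935 + 596) = -8318750/197/28531 = -8318750/197*1/28531 = -8318750/5620607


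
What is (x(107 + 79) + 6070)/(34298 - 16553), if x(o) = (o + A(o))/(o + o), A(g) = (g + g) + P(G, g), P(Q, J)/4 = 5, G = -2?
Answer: 1129309/3300570 ≈ 0.34216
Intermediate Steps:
P(Q, J) = 20 (P(Q, J) = 4*5 = 20)
A(g) = 20 + 2*g (A(g) = (g + g) + 20 = 2*g + 20 = 20 + 2*g)
x(o) = (20 + 3*o)/(2*o) (x(o) = (o + (20 + 2*o))/(o + o) = (20 + 3*o)/((2*o)) = (20 + 3*o)*(1/(2*o)) = (20 + 3*o)/(2*o))
(x(107 + 79) + 6070)/(34298 - 16553) = ((3/2 + 10/(107 + 79)) + 6070)/(34298 - 16553) = ((3/2 + 10/186) + 6070)/17745 = ((3/2 + 10*(1/186)) + 6070)*(1/17745) = ((3/2 + 5/93) + 6070)*(1/17745) = (289/186 + 6070)*(1/17745) = (1129309/186)*(1/17745) = 1129309/3300570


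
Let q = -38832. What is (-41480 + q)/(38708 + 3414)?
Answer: -40156/21061 ≈ -1.9067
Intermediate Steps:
(-41480 + q)/(38708 + 3414) = (-41480 - 38832)/(38708 + 3414) = -80312/42122 = -80312*1/42122 = -40156/21061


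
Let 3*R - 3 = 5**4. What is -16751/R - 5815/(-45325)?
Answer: -454813081/5692820 ≈ -79.892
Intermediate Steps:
R = 628/3 (R = 1 + (1/3)*5**4 = 1 + (1/3)*625 = 1 + 625/3 = 628/3 ≈ 209.33)
-16751/R - 5815/(-45325) = -16751/628/3 - 5815/(-45325) = -16751*3/628 - 5815*(-1/45325) = -50253/628 + 1163/9065 = -454813081/5692820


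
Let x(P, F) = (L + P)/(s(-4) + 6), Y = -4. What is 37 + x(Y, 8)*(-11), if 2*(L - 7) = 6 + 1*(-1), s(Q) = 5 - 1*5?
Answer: 323/12 ≈ 26.917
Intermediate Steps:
s(Q) = 0 (s(Q) = 5 - 5 = 0)
L = 19/2 (L = 7 + (6 + 1*(-1))/2 = 7 + (6 - 1)/2 = 7 + (½)*5 = 7 + 5/2 = 19/2 ≈ 9.5000)
x(P, F) = 19/12 + P/6 (x(P, F) = (19/2 + P)/(0 + 6) = (19/2 + P)/6 = (19/2 + P)*(⅙) = 19/12 + P/6)
37 + x(Y, 8)*(-11) = 37 + (19/12 + (⅙)*(-4))*(-11) = 37 + (19/12 - ⅔)*(-11) = 37 + (11/12)*(-11) = 37 - 121/12 = 323/12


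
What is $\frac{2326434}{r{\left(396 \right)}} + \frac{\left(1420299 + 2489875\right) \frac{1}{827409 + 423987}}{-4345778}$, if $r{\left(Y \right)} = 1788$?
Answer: $\frac{527159204328530795}{405152545853556} \approx 1301.1$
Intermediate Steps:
$\frac{2326434}{r{\left(396 \right)}} + \frac{\left(1420299 + 2489875\right) \frac{1}{827409 + 423987}}{-4345778} = \frac{2326434}{1788} + \frac{\left(1420299 + 2489875\right) \frac{1}{827409 + 423987}}{-4345778} = 2326434 \cdot \frac{1}{1788} + \frac{3910174}{1251396} \left(- \frac{1}{4345778}\right) = \frac{387739}{298} + 3910174 \cdot \frac{1}{1251396} \left(- \frac{1}{4345778}\right) = \frac{387739}{298} + \frac{1955087}{625698} \left(- \frac{1}{4345778}\right) = \frac{387739}{298} - \frac{1955087}{2719144603044} = \frac{527159204328530795}{405152545853556}$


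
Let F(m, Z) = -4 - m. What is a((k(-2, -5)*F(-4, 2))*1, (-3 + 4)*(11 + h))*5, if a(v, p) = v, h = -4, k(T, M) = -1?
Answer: 0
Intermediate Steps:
a((k(-2, -5)*F(-4, 2))*1, (-3 + 4)*(11 + h))*5 = (-(-4 - 1*(-4))*1)*5 = (-(-4 + 4)*1)*5 = (-1*0*1)*5 = (0*1)*5 = 0*5 = 0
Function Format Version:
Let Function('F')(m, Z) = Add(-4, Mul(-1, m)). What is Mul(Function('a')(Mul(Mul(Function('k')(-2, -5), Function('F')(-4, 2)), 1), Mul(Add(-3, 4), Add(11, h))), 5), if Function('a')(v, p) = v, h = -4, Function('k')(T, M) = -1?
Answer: 0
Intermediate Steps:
Mul(Function('a')(Mul(Mul(Function('k')(-2, -5), Function('F')(-4, 2)), 1), Mul(Add(-3, 4), Add(11, h))), 5) = Mul(Mul(Mul(-1, Add(-4, Mul(-1, -4))), 1), 5) = Mul(Mul(Mul(-1, Add(-4, 4)), 1), 5) = Mul(Mul(Mul(-1, 0), 1), 5) = Mul(Mul(0, 1), 5) = Mul(0, 5) = 0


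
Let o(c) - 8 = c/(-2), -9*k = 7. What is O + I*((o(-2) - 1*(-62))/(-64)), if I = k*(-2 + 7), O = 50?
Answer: 31285/576 ≈ 54.314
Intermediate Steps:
k = -7/9 (k = -⅑*7 = -7/9 ≈ -0.77778)
o(c) = 8 - c/2 (o(c) = 8 + c/(-2) = 8 + c*(-½) = 8 - c/2)
I = -35/9 (I = -7*(-2 + 7)/9 = -7/9*5 = -35/9 ≈ -3.8889)
O + I*((o(-2) - 1*(-62))/(-64)) = 50 - 35*((8 - ½*(-2)) - 1*(-62))/(9*(-64)) = 50 - 35*((8 + 1) + 62)*(-1)/(9*64) = 50 - 35*(9 + 62)*(-1)/(9*64) = 50 - 2485*(-1)/(9*64) = 50 - 35/9*(-71/64) = 50 + 2485/576 = 31285/576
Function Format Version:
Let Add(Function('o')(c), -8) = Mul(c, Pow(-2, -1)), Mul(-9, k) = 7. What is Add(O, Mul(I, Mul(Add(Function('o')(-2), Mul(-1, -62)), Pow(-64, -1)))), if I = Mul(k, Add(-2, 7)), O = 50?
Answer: Rational(31285, 576) ≈ 54.314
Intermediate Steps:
k = Rational(-7, 9) (k = Mul(Rational(-1, 9), 7) = Rational(-7, 9) ≈ -0.77778)
Function('o')(c) = Add(8, Mul(Rational(-1, 2), c)) (Function('o')(c) = Add(8, Mul(c, Pow(-2, -1))) = Add(8, Mul(c, Rational(-1, 2))) = Add(8, Mul(Rational(-1, 2), c)))
I = Rational(-35, 9) (I = Mul(Rational(-7, 9), Add(-2, 7)) = Mul(Rational(-7, 9), 5) = Rational(-35, 9) ≈ -3.8889)
Add(O, Mul(I, Mul(Add(Function('o')(-2), Mul(-1, -62)), Pow(-64, -1)))) = Add(50, Mul(Rational(-35, 9), Mul(Add(Add(8, Mul(Rational(-1, 2), -2)), Mul(-1, -62)), Pow(-64, -1)))) = Add(50, Mul(Rational(-35, 9), Mul(Add(Add(8, 1), 62), Rational(-1, 64)))) = Add(50, Mul(Rational(-35, 9), Mul(Add(9, 62), Rational(-1, 64)))) = Add(50, Mul(Rational(-35, 9), Mul(71, Rational(-1, 64)))) = Add(50, Mul(Rational(-35, 9), Rational(-71, 64))) = Add(50, Rational(2485, 576)) = Rational(31285, 576)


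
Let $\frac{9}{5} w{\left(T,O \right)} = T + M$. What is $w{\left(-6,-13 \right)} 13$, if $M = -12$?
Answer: $-130$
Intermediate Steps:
$w{\left(T,O \right)} = - \frac{20}{3} + \frac{5 T}{9}$ ($w{\left(T,O \right)} = \frac{5 \left(T - 12\right)}{9} = \frac{5 \left(-12 + T\right)}{9} = - \frac{20}{3} + \frac{5 T}{9}$)
$w{\left(-6,-13 \right)} 13 = \left(- \frac{20}{3} + \frac{5}{9} \left(-6\right)\right) 13 = \left(- \frac{20}{3} - \frac{10}{3}\right) 13 = \left(-10\right) 13 = -130$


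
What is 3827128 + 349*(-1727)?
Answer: 3224405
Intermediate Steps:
3827128 + 349*(-1727) = 3827128 - 602723 = 3224405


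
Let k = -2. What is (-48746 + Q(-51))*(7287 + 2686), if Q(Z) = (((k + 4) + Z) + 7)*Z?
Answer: -464781692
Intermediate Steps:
Q(Z) = Z*(9 + Z) (Q(Z) = (((-2 + 4) + Z) + 7)*Z = ((2 + Z) + 7)*Z = (9 + Z)*Z = Z*(9 + Z))
(-48746 + Q(-51))*(7287 + 2686) = (-48746 - 51*(9 - 51))*(7287 + 2686) = (-48746 - 51*(-42))*9973 = (-48746 + 2142)*9973 = -46604*9973 = -464781692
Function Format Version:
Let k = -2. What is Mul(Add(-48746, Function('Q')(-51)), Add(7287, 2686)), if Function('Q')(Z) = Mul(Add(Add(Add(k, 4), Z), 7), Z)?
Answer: -464781692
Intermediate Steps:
Function('Q')(Z) = Mul(Z, Add(9, Z)) (Function('Q')(Z) = Mul(Add(Add(Add(-2, 4), Z), 7), Z) = Mul(Add(Add(2, Z), 7), Z) = Mul(Add(9, Z), Z) = Mul(Z, Add(9, Z)))
Mul(Add(-48746, Function('Q')(-51)), Add(7287, 2686)) = Mul(Add(-48746, Mul(-51, Add(9, -51))), Add(7287, 2686)) = Mul(Add(-48746, Mul(-51, -42)), 9973) = Mul(Add(-48746, 2142), 9973) = Mul(-46604, 9973) = -464781692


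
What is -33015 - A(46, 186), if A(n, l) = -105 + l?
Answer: -33096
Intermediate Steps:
-33015 - A(46, 186) = -33015 - (-105 + 186) = -33015 - 1*81 = -33015 - 81 = -33096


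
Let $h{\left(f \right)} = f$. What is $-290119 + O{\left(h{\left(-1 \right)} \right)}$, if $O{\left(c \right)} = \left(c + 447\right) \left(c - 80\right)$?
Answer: $-326245$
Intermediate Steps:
$O{\left(c \right)} = \left(-80 + c\right) \left(447 + c\right)$ ($O{\left(c \right)} = \left(447 + c\right) \left(-80 + c\right) = \left(-80 + c\right) \left(447 + c\right)$)
$-290119 + O{\left(h{\left(-1 \right)} \right)} = -290119 + \left(-35760 + \left(-1\right)^{2} + 367 \left(-1\right)\right) = -290119 - 36126 = -326245$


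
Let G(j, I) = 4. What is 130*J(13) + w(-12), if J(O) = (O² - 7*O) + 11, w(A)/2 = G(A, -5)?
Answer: 11578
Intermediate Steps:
w(A) = 8 (w(A) = 2*4 = 8)
J(O) = 11 + O² - 7*O
130*J(13) + w(-12) = 130*(11 + 13² - 7*13) + 8 = 130*(11 + 169 - 91) + 8 = 130*89 + 8 = 11570 + 8 = 11578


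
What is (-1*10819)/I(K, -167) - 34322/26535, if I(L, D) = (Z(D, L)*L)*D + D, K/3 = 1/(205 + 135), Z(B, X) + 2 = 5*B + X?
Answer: -37417498348394/3270913116195 ≈ -11.439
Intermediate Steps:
Z(B, X) = -2 + X + 5*B (Z(B, X) = -2 + (5*B + X) = -2 + (X + 5*B) = -2 + X + 5*B)
K = 3/340 (K = 3/(205 + 135) = 3/340 ≈ 0.0088235)
I(L, D) = D + D*L*(-2 + L + 5*D) (I(L, D) = ((-2 + L + 5*D)*L)*D + D = (L*(-2 + L + 5*D))*D + D = D*L*(-2 + L + 5*D) + D = D + D*L*(-2 + L + 5*D))
(-1*10819)/I(K, -167) - 34322/26535 = (-1*10819)/((-167*(1 + 3*(-2 + 3/340 + 5*(-167))/340))) - 34322/26535 = -10819*(-1/(167*(1 + 3*(-2 + 3/340 - 835)/340))) - 34322*1/26535 = -10819*(-1/(167*(1 + (3/340)*(-284577/340)))) - 34322/26535 = -10819*(-1/(167*(1 - 853731/115600))) - 34322/26535 = -10819/((-167*(-738131/115600))) - 34322/26535 = -10819/123267877/115600 - 34322/26535 = -10819*115600/123267877 - 34322/26535 = -1250676400/123267877 - 34322/26535 = -37417498348394/3270913116195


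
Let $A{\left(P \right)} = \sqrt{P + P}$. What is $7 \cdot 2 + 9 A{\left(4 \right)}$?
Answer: $14 + 18 \sqrt{2} \approx 39.456$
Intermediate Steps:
$A{\left(P \right)} = \sqrt{2} \sqrt{P}$ ($A{\left(P \right)} = \sqrt{2 P} = \sqrt{2} \sqrt{P}$)
$7 \cdot 2 + 9 A{\left(4 \right)} = 7 \cdot 2 + 9 \sqrt{2} \sqrt{4} = 14 + 9 \sqrt{2} \cdot 2 = 14 + 9 \cdot 2 \sqrt{2} = 14 + 18 \sqrt{2}$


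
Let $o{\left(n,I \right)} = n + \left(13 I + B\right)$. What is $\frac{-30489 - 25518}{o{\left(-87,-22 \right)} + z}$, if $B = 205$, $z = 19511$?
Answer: $- \frac{56007}{19343} \approx -2.8955$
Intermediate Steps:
$o{\left(n,I \right)} = 205 + n + 13 I$ ($o{\left(n,I \right)} = n + \left(13 I + 205\right) = n + \left(205 + 13 I\right) = 205 + n + 13 I$)
$\frac{-30489 - 25518}{o{\left(-87,-22 \right)} + z} = \frac{-30489 - 25518}{\left(205 - 87 + 13 \left(-22\right)\right) + 19511} = - \frac{56007}{\left(205 - 87 - 286\right) + 19511} = - \frac{56007}{-168 + 19511} = - \frac{56007}{19343}$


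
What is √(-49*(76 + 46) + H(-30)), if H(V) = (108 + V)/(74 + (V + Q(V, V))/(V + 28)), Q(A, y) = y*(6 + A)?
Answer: 2*I*√109762859/271 ≈ 77.319*I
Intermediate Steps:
H(V) = (108 + V)/(74 + (V + V*(6 + V))/(28 + V)) (H(V) = (108 + V)/(74 + (V + V*(6 + V))/(V + 28)) = (108 + V)/(74 + (V + V*(6 + V))/(28 + V)))
√(-49*(76 + 46) + H(-30)) = √(-49*(76 + 46) + (3024 + (-30)² + 136*(-30))/(2072 + (-30)² + 81*(-30))) = √(-49*122 + (3024 + 900 - 4080)/(2072 + 900 - 2430)) = √(-5978 - 156/542) = √(-5978 + (1/542)*(-156)) = √(-5978 - 78/271) = √(-1620116/271) = 2*I*√109762859/271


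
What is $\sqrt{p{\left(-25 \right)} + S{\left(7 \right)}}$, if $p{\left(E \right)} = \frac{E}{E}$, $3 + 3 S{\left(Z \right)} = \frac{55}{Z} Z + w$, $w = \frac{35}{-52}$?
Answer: $\frac{5 \sqrt{4407}}{78} \approx 4.2555$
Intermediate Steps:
$w = - \frac{35}{52}$ ($w = 35 \left(- \frac{1}{52}\right) = - \frac{35}{52} \approx -0.67308$)
$S{\left(Z \right)} = \frac{2669}{156}$ ($S{\left(Z \right)} = -1 + \frac{\frac{55}{Z} Z - \frac{35}{52}}{3} = -1 + \frac{55 - \frac{35}{52}}{3} = -1 + \frac{1}{3} \cdot \frac{2825}{52} = -1 + \frac{2825}{156} = \frac{2669}{156}$)
$p{\left(E \right)} = 1$
$\sqrt{p{\left(-25 \right)} + S{\left(7 \right)}} = \sqrt{1 + \frac{2669}{156}} = \sqrt{\frac{2825}{156}} = \frac{5 \sqrt{4407}}{78}$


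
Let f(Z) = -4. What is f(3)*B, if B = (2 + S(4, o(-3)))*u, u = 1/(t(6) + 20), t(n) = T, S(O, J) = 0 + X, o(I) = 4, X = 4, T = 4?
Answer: -1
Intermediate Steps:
S(O, J) = 4 (S(O, J) = 0 + 4 = 4)
t(n) = 4
u = 1/24 (u = 1/(4 + 20) = 1/24 ≈ 0.041667)
B = ¼ (B = (2 + 4)*(1/24) = 6*(1/24) = ¼ ≈ 0.25000)
f(3)*B = -4*¼ = -1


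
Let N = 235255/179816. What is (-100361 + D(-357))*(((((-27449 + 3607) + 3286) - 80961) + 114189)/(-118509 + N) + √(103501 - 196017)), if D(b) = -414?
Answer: 229628772172800/21309579089 - 201550*I*√23129 ≈ 10776.0 - 3.0652e+7*I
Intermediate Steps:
N = 235255/179816 (N = 235255*(1/179816) = 235255/179816 ≈ 1.3083)
(-100361 + D(-357))*(((((-27449 + 3607) + 3286) - 80961) + 114189)/(-118509 + N) + √(103501 - 196017)) = (-100361 - 414)*(((((-27449 + 3607) + 3286) - 80961) + 114189)/(-118509 + 235255/179816) + √(103501 - 196017)) = -100775*((((-23842 + 3286) - 80961) + 114189)/(-21309579089/179816) + √(-92516)) = -100775*(((-20556 - 80961) + 114189)*(-179816/21309579089) + 2*I*√23129) = -100775*((-101517 + 114189)*(-179816/21309579089) + 2*I*√23129) = -100775*(12672*(-179816/21309579089) + 2*I*√23129) = -100775*(-2278628352/21309579089 + 2*I*√23129) = 229628772172800/21309579089 - 201550*I*√23129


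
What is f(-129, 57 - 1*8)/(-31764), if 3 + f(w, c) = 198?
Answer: -65/10588 ≈ -0.0061390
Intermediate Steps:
f(w, c) = 195 (f(w, c) = -3 + 198 = 195)
f(-129, 57 - 1*8)/(-31764) = 195/(-31764) = 195*(-1/31764) = -65/10588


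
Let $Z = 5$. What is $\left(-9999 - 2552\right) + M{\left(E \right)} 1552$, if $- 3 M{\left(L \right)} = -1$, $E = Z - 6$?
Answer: $- \frac{36101}{3} \approx -12034.0$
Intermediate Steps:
$E = -1$ ($E = 5 - 6 = -1$)
$M{\left(L \right)} = \frac{1}{3}$ ($M{\left(L \right)} = \left(- \frac{1}{3}\right) \left(-1\right) = \frac{1}{3}$)
$\left(-9999 - 2552\right) + M{\left(E \right)} 1552 = \left(-9999 - 2552\right) + \frac{1}{3} \cdot 1552 = -12551 + \frac{1552}{3} = - \frac{36101}{3}$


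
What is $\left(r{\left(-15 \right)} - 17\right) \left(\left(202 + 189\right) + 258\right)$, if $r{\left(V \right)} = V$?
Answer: $-20768$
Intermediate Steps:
$\left(r{\left(-15 \right)} - 17\right) \left(\left(202 + 189\right) + 258\right) = \left(-15 - 17\right) \left(\left(202 + 189\right) + 258\right) = - 32 \left(391 + 258\right) = \left(-32\right) 649 = -20768$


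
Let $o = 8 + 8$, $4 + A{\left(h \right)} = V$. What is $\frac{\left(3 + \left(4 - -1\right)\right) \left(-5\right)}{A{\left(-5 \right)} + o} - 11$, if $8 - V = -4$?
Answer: $- \frac{38}{3} \approx -12.667$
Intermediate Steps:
$V = 12$ ($V = 8 - -4 = 8 + 4 = 12$)
$A{\left(h \right)} = 8$ ($A{\left(h \right)} = -4 + 12 = 8$)
$o = 16$
$\frac{\left(3 + \left(4 - -1\right)\right) \left(-5\right)}{A{\left(-5 \right)} + o} - 11 = \frac{\left(3 + \left(4 - -1\right)\right) \left(-5\right)}{8 + 16} - 11 = \frac{\left(3 + \left(4 + 1\right)\right) \left(-5\right)}{24} - 11 = \frac{\left(3 + 5\right) \left(-5\right)}{24} - 11 = \frac{8 \left(-5\right)}{24} - 11 = \frac{1}{24} \left(-40\right) - 11 = - \frac{5}{3} - 11 = - \frac{38}{3}$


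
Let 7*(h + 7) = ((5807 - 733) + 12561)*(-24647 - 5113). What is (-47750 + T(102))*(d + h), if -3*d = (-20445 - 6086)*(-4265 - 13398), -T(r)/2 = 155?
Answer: 77773452534360/7 ≈ 1.1110e+13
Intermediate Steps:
T(r) = -310 (T(r) = -2*155 = -310)
d = -468617053/3 (d = -(-20445 - 6086)*(-4265 - 13398)/3 = -(-26531)*(-17663)/3 = -⅓*468617053 = -468617053/3 ≈ -1.5621e+8)
h = -524817649/7 (h = -7 + (((5807 - 733) + 12561)*(-24647 - 5113))/7 = -7 + ((5074 + 12561)*(-29760))/7 = -7 + (17635*(-29760))/7 = -7 + (⅐)*(-524817600) = -7 - 524817600/7 = -524817649/7 ≈ -7.4974e+7)
(-47750 + T(102))*(d + h) = (-47750 - 310)*(-468617053/3 - 524817649/7) = -48060*(-4854772318/21) = 77773452534360/7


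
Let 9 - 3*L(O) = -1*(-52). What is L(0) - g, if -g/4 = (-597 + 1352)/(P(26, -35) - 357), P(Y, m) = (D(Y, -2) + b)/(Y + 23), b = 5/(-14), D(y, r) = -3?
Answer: -16747967/734847 ≈ -22.791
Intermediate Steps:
b = -5/14 (b = 5*(-1/14) = -5/14 ≈ -0.35714)
P(Y, m) = -47/(14*(23 + Y)) (P(Y, m) = (-3 - 5/14)/(Y + 23) = -47/(14*(23 + Y)))
L(O) = -43/3 (L(O) = 3 - (-1)*(-52)/3 = 3 - ⅓*52 = 3 - 52/3 = -43/3)
g = 2071720/244949 (g = -4*(-597 + 1352)/(-47/(322 + 14*26) - 357) = -3020/(-47/(322 + 364) - 357) = -3020/(-47/686 - 357) = -3020/(-244949/686) = -3020*(-686)/244949 = -4*(-517930/244949) = 2071720/244949 ≈ 8.4578)
L(0) - g = -43/3 - 1*2071720/244949 = -43/3 - 2071720/244949 = -16747967/734847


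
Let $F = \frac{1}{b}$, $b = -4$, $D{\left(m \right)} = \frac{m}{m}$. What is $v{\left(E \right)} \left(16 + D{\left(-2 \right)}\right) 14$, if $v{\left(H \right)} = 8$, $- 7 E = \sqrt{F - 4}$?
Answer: $1904$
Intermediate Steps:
$D{\left(m \right)} = 1$
$F = - \frac{1}{4}$ ($F = \frac{1}{-4} = - \frac{1}{4} \approx -0.25$)
$E = - \frac{i \sqrt{17}}{14}$ ($E = - \frac{\sqrt{- \frac{1}{4} - 4}}{7} = - \frac{\sqrt{- \frac{17}{4}}}{7} = - \frac{\frac{1}{2} i \sqrt{17}}{7} = - \frac{i \sqrt{17}}{14} \approx - 0.29451 i$)
$v{\left(E \right)} \left(16 + D{\left(-2 \right)}\right) 14 = 8 \left(16 + 1\right) 14 = 8 \cdot 17 \cdot 14 = 8 \cdot 238 = 1904$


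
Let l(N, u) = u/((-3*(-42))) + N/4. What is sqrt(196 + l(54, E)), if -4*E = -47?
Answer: sqrt(1478890)/84 ≈ 14.477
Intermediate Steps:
E = 47/4 (E = -1/4*(-47) = 47/4 ≈ 11.750)
l(N, u) = N/4 + u/126 (l(N, u) = u/126 + N*(1/4) = u*(1/126) + N/4 = u/126 + N/4 = N/4 + u/126)
sqrt(196 + l(54, E)) = sqrt(196 + ((1/4)*54 + (1/126)*(47/4))) = sqrt(196 + (27/2 + 47/504)) = sqrt(196 + 6851/504) = sqrt(105635/504) = sqrt(1478890)/84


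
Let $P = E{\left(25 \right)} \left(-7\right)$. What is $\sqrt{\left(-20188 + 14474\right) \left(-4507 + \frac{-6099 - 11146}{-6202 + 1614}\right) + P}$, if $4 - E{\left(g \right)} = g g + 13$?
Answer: $\frac{\sqrt{135433835468386}}{2294} \approx 5073.1$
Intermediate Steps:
$E{\left(g \right)} = -9 - g^{2}$ ($E{\left(g \right)} = 4 - \left(g g + 13\right) = 4 - \left(g^{2} + 13\right) = 4 - \left(13 + g^{2}\right) = -9 - g^{2}$)
$P = 4438$ ($P = \left(-9 - 25^{2}\right) \left(-7\right) = \left(-9 - 625\right) \left(-7\right) = \left(-634\right) \left(-7\right) = 4438$)
$\sqrt{\left(-20188 + 14474\right) \left(-4507 + \frac{-6099 - 11146}{-6202 + 1614}\right) + P} = \sqrt{\left(-20188 + 14474\right) \left(-4507 + \frac{-6099 - 11146}{-6202 + 1614}\right) + 4438} = \sqrt{- 5714 \left(-4507 - \frac{17245}{-4588}\right) + 4438} = \sqrt{- 5714 \left(-4507 - - \frac{17245}{4588}\right) + 4438} = \sqrt{- 5714 \left(-4507 + \frac{17245}{4588}\right) + 4438} = \sqrt{\left(-5714\right) \left(- \frac{20660871}{4588}\right) + 4438} = \sqrt{\frac{59028108447}{2294} + 4438} = \sqrt{\frac{59038289219}{2294}} = \frac{\sqrt{135433835468386}}{2294}$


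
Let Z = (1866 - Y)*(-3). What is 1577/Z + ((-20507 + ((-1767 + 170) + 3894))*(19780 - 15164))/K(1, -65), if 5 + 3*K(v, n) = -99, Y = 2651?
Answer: 74233176551/30615 ≈ 2.4247e+6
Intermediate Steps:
K(v, n) = -104/3 (K(v, n) = -5/3 + (⅓)*(-99) = -5/3 - 33 = -104/3)
Z = 2355 (Z = (1866 - 1*2651)*(-3) = (1866 - 2651)*(-3) = -785*(-3) = 2355)
1577/Z + ((-20507 + ((-1767 + 170) + 3894))*(19780 - 15164))/K(1, -65) = 1577/2355 + ((-20507 + ((-1767 + 170) + 3894))*(19780 - 15164))/(-104/3) = 1577*(1/2355) + ((-20507 + (-1597 + 3894))*4616)*(-3/104) = 1577/2355 + ((-20507 + 2297)*4616)*(-3/104) = 1577/2355 - 18210*4616*(-3/104) = 1577/2355 - 84057360*(-3/104) = 1577/2355 + 31521510/13 = 74233176551/30615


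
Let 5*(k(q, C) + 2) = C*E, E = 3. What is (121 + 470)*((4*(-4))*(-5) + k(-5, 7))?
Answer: 242901/5 ≈ 48580.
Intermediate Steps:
k(q, C) = -2 + 3*C/5 (k(q, C) = -2 + (C*3)/5 = -2 + (3*C)/5 = -2 + 3*C/5)
(121 + 470)*((4*(-4))*(-5) + k(-5, 7)) = (121 + 470)*((4*(-4))*(-5) + (-2 + (⅗)*7)) = 591*(-16*(-5) + (-2 + 21/5)) = 591*(80 + 11/5) = 591*(411/5) = 242901/5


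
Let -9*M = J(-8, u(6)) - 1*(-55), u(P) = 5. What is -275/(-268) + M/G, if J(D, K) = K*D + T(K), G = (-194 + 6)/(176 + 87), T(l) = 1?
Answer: 398261/113364 ≈ 3.5131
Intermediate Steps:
G = -188/263 ≈ -0.71483
J(D, K) = 1 + D*K (J(D, K) = K*D + 1 = D*K + 1 = 1 + D*K)
M = -16/9 (M = -((1 - 8*5) - 1*(-55))/9 = -((1 - 40) + 55)/9 = -(-39 + 55)/9 = -1/9*16 = -16/9 ≈ -1.7778)
-275/(-268) + M/G = -275/(-268) - 16/(9*(-188/263)) = -275*(-1/268) - 16/9*(-263/188) = 275/268 + 1052/423 = 398261/113364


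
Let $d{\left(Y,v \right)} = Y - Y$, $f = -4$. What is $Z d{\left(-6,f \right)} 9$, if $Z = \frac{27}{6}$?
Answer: $0$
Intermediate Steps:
$d{\left(Y,v \right)} = 0$
$Z = \frac{9}{2}$ ($Z = 27 \cdot \frac{1}{6} = \frac{9}{2} \approx 4.5$)
$Z d{\left(-6,f \right)} 9 = \frac{9 \cdot 0 \cdot 9}{2} = \frac{9}{2} \cdot 0 = 0$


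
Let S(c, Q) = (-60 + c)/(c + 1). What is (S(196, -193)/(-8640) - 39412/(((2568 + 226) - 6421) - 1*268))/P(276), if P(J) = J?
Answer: 1677046181/45744251040 ≈ 0.036661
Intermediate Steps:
S(c, Q) = (-60 + c)/(1 + c)
(S(196, -193)/(-8640) - 39412/(((2568 + 226) - 6421) - 1*268))/P(276) = (((-60 + 196)/(1 + 196))/(-8640) - 39412/(((2568 + 226) - 6421) - 1*268))/276 = ((136/197)*(-1/8640) - 39412/((2794 - 6421) - 268))*(1/276) = (((1/197)*136)*(-1/8640) - 39412/(-3627 - 268))*(1/276) = ((136/197)*(-1/8640) - 39412/(-3895))*(1/276) = (-17/212760 - 39412*(-1/3895))*(1/276) = (-17/212760 + 39412/3895)*(1/276) = (1677046181/165740040)*(1/276) = 1677046181/45744251040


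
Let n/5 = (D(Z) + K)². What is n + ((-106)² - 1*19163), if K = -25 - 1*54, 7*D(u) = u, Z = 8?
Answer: 1096702/49 ≈ 22382.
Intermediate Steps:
D(u) = u/7
K = -79 (K = -25 - 54 = -79)
n = 1485125/49 (n = 5*((⅐)*8 - 79)² = 5*(8/7 - 79)² = 5*(-545/7)² = 5*(297025/49) = 1485125/49 ≈ 30309.)
n + ((-106)² - 1*19163) = 1485125/49 + ((-106)² - 1*19163) = 1485125/49 + (11236 - 19163) = 1485125/49 - 7927 = 1096702/49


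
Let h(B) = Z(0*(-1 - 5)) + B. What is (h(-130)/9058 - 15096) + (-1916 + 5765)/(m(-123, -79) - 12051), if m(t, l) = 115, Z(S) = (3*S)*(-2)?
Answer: -816079949785/54058144 ≈ -15096.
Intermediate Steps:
Z(S) = -6*S
h(B) = B (h(B) = -0*(-1 - 5) + B = -0*(-6) + B = -6*0 + B = 0 + B = B)
(h(-130)/9058 - 15096) + (-1916 + 5765)/(m(-123, -79) - 12051) = (-130/9058 - 15096) + (-1916 + 5765)/(115 - 12051) = (-130*1/9058 - 15096) + 3849/(-11936) = (-65/4529 - 15096) + 3849*(-1/11936) = -68369849/4529 - 3849/11936 = -816079949785/54058144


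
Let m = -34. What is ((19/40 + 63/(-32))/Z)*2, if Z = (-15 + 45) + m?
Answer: 239/320 ≈ 0.74687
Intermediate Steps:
Z = -4 (Z = (-15 + 45) - 34 = 30 - 34 = -4)
((19/40 + 63/(-32))/Z)*2 = ((19/40 + 63/(-32))/(-4))*2 = ((19*(1/40) + 63*(-1/32))*(-¼))*2 = ((19/40 - 63/32)*(-¼))*2 = -239/160*(-¼)*2 = (239/640)*2 = 239/320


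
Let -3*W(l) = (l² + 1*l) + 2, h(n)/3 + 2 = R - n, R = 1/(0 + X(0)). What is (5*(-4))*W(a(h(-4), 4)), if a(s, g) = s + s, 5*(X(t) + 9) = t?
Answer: 25520/27 ≈ 945.19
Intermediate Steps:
X(t) = -9 + t/5
R = -⅑ (R = 1/(0 + (-9 + (⅕)*0)) = 1/(0 + (-9 + 0)) = 1/(0 - 9) = 1/(-9) = -⅑ ≈ -0.11111)
h(n) = -19/3 - 3*n (h(n) = -6 + 3*(-⅑ - n) = -6 + (-⅓ - 3*n) = -19/3 - 3*n)
a(s, g) = 2*s
W(l) = -⅔ - l/3 - l²/3 (W(l) = -((l² + 1*l) + 2)/3 = -((l² + l) + 2)/3 = -((l + l²) + 2)/3 = -(2 + l + l²)/3 = -⅔ - l/3 - l²/3)
(5*(-4))*W(a(h(-4), 4)) = (5*(-4))*(-⅔ - 2*(-19/3 - 3*(-4))/3 - 4*(-19/3 - 3*(-4))²/3) = -20*(-⅔ - 2*(-19/3 + 12)/3 - 4*(-19/3 + 12)²/3) = -20*(-⅔ - 2*17/(3*3) - (2*(17/3))²/3) = -20*(-⅔ - ⅓*34/3 - (34/3)²/3) = -20*(-⅔ - 34/9 - ⅓*1156/9) = -20*(-⅔ - 34/9 - 1156/27) = -20*(-1276/27) = 25520/27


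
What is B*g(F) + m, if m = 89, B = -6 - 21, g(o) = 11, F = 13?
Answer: -208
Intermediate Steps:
B = -27
B*g(F) + m = -27*11 + 89 = -297 + 89 = -208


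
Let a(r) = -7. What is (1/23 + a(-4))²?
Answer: 25600/529 ≈ 48.393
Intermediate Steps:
(1/23 + a(-4))² = (1/23 - 7)² = (-160/23)² = 25600/529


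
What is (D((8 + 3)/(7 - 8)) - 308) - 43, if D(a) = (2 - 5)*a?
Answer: -318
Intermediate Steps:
D(a) = -3*a
(D((8 + 3)/(7 - 8)) - 308) - 43 = (-3*(8 + 3)/(7 - 8) - 308) - 43 = (-33/(-1) - 308) - 43 = (-33*(-1) - 308) - 43 = (-3*(-11) - 308) - 43 = (33 - 308) - 43 = -275 - 43 = -318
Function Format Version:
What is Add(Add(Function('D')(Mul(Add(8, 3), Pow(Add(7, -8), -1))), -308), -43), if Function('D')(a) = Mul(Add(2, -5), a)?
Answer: -318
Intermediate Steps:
Function('D')(a) = Mul(-3, a)
Add(Add(Function('D')(Mul(Add(8, 3), Pow(Add(7, -8), -1))), -308), -43) = Add(Add(Mul(-3, Mul(Add(8, 3), Pow(Add(7, -8), -1))), -308), -43) = Add(Add(Mul(-3, Mul(11, Pow(-1, -1))), -308), -43) = Add(Add(Mul(-3, Mul(11, -1)), -308), -43) = Add(Add(Mul(-3, -11), -308), -43) = Add(Add(33, -308), -43) = Add(-275, -43) = -318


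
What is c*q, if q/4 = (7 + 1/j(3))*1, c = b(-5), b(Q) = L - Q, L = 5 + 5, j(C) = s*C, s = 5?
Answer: 424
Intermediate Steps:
j(C) = 5*C
L = 10
b(Q) = 10 - Q
c = 15 (c = 10 - 1*(-5) = 10 + 5 = 15)
q = 424/15 (q = 4*((7 + 1/(5*3))*1) = 4*((7 + 1/15)*1) = 4*((106/15)*1) = 4*(106/15) = 424/15 ≈ 28.267)
c*q = 15*(424/15) = 424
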